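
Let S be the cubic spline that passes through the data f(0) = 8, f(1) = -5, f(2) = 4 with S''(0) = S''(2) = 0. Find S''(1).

33

Write M_i for S''(x_i). With h_i = 1, 1 and divided differences Δ_i = -13, 9, the continuity of S' gives the tridiagonal system
  1·M_0 + 4·M_1 + 1·M_2 = 6(Δ_1 - Δ_0) = 132
Natural end conditions: M_0 = M_2 = 0.
Forward elimination and back-substitution give M_0 = 0, M_1 = 33, M_2 = 0.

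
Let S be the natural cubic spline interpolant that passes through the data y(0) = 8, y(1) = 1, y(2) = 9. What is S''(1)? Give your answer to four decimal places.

22.5000

With m_i denoting the second derivative at x_i, h_i = 1, 1, and Δ_i = (y_(i+1) − y_i)/h_i = -7, 8:
  1·m_0 + 4·m_1 + 1·m_2 = 6(Δ_1 - Δ_0) = 90
Natural end conditions: m_0 = m_2 = 0.
Forward elimination and back-substitution give m_0 = 0, m_1 = 45/2, m_2 = 0.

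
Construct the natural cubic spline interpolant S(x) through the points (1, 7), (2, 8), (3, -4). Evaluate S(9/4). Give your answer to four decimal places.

6.0664

With M_i denoting the second derivative at x_i, h_i = 1, 1, and Δ_i = (y_(i+1) − y_i)/h_i = 1, -12:
  1·M_0 + 4·M_1 + 1·M_2 = 6(Δ_1 - Δ_0) = -78
Natural end conditions: M_0 = M_2 = 0.
Solving the tridiagonal system: M_0 = 0, M_1 = -39/2, M_2 = 0.
On [2, 3], S(x) = 8 - 11/2·(x - 2) - 39/4·(x - 2)² + 13/4·(x - 2)³.
With (x - 2) = 1/4: S(9/4) = 1553/256.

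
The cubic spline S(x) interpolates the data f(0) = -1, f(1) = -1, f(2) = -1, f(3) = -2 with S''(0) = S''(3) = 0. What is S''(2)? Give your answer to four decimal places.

Write M_i for S''(x_i). With h_i = 1, 1, 1 and divided differences Δ_i = 0, 0, -1, the continuity of S' gives the tridiagonal system
  1·M_0 + 4·M_1 + 1·M_2 = 6(Δ_1 - Δ_0) = 0
  1·M_1 + 4·M_2 + 1·M_3 = 6(Δ_2 - Δ_1) = -6
Natural end conditions: M_0 = M_3 = 0.
Forward elimination and back-substitution give M_0 = 0, M_1 = 2/5, M_2 = -8/5, M_3 = 0.

-1.6000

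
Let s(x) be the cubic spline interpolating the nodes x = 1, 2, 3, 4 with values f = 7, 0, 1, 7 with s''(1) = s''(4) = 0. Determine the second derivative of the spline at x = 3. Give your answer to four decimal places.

Write M_i for s''(x_i). With h_i = 1, 1, 1 and divided differences Δ_i = -7, 1, 6, the continuity of s' gives the tridiagonal system
  1·M_0 + 4·M_1 + 1·M_2 = 6(Δ_1 - Δ_0) = 48
  1·M_1 + 4·M_2 + 1·M_3 = 6(Δ_2 - Δ_1) = 30
Natural end conditions: M_0 = M_3 = 0.
Forward elimination and back-substitution give M_0 = 0, M_1 = 54/5, M_2 = 24/5, M_3 = 0.

4.8000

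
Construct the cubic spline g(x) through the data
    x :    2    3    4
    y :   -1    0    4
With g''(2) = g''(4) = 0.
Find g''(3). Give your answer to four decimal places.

Let M_i = g''(x_i). Step sizes h_i = 1, 1; slopes of the chords Δ_i = (y_(i+1) - y_i)/h_i = 1, 4.
  1·M_0 + 4·M_1 + 1·M_2 = 6(Δ_1 - Δ_0) = 18
Natural end conditions: M_0 = M_2 = 0.
Solving: M_0 = 0, M_1 = 9/2, M_2 = 0.

4.5000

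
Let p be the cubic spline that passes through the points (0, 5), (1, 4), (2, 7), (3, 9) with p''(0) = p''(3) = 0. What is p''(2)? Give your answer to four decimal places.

-3.2000

With σ_i denoting the second derivative at x_i, h_i = 1, 1, 1, and Δ_i = (y_(i+1) − y_i)/h_i = -1, 3, 2:
  1·σ_0 + 4·σ_1 + 1·σ_2 = 6(Δ_1 - Δ_0) = 24
  1·σ_1 + 4·σ_2 + 1·σ_3 = 6(Δ_2 - Δ_1) = -6
Natural end conditions: σ_0 = σ_3 = 0.
Solving the tridiagonal system: σ_0 = 0, σ_1 = 34/5, σ_2 = -16/5, σ_3 = 0.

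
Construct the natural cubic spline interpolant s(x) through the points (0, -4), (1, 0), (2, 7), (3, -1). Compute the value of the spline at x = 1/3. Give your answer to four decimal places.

-3.2000

Write m_i for s''(x_i). With h_i = 1, 1, 1 and divided differences Δ_i = 4, 7, -8, the continuity of s' gives the tridiagonal system
  1·m_0 + 4·m_1 + 1·m_2 = 6(Δ_1 - Δ_0) = 18
  1·m_1 + 4·m_2 + 1·m_3 = 6(Δ_2 - Δ_1) = -90
Natural end conditions: m_0 = m_3 = 0.
Hence m_0 = 0, m_1 = 54/5, m_2 = -126/5, m_3 = 0.
On [0, 1], s(x) = -4 + 11/5·x + 0·x² + 9/5·x³.
With x = 1/3: s(1/3) = -16/5.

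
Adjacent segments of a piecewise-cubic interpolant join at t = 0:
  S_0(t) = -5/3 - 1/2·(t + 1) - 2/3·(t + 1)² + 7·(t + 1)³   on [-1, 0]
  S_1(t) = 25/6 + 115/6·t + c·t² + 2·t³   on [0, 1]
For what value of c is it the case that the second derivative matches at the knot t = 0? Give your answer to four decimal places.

S_0''(t) = -4/3 + 42·(t + 1), so S_0''(0) = 122/3. On the right, S_1''(0) = 2c, so c = 61/3.

20.3333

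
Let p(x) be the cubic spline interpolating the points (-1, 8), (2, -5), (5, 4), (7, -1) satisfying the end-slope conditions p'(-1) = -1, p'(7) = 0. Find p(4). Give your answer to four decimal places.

Put M_i = p'' at the i-th knot. Here h = (3, 3, 2) and Δ = (-13/3, 3, -5/2), so the interior equations h_(i-1)·M_(i-1) + 2(h_(i-1)+h_i)·M_i + h_i·M_(i+1) = 6(Δ_i − Δ_(i-1)) read
  3·M_0 + 12·M_1 + 3·M_2 = 6(Δ_1 - Δ_0) = 44
  3·M_1 + 10·M_2 + 2·M_3 = 6(Δ_2 - Δ_1) = -33
Clamped end conditions give two more equations: 2h_0·M_0 + h_0·M_1 = 6(Δ_0 - p'(-1)) = -20 and h_2·M_2 + 2h_2·M_3 = 6(p'(7) - Δ_2) = 15.
Hence M_0 = -785/114, M_1 = 135/19, M_2 = -261/38, M_3 = 273/38.
On [2, 5], p(x) = -5 - 51/76·(x - 2) + 135/38·(x - 2)² - 59/76·(x - 2)³.
With (x - 2) = 2: p(4) = 63/38.

1.6579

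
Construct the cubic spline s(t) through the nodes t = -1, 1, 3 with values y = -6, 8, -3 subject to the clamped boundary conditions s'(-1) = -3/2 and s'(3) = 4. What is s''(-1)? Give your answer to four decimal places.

23.5000

Put M_i = s'' at the i-th knot. Here h = (2, 2) and Δ = (7, -11/2), so the interior equations h_(i-1)·M_(i-1) + 2(h_(i-1)+h_i)·M_i + h_i·M_(i+1) = 6(Δ_i − Δ_(i-1)) read
  2·M_0 + 8·M_1 + 2·M_2 = 6(Δ_1 - Δ_0) = -75
Clamped end conditions give two more equations: 2h_0·M_0 + h_0·M_1 = 6(Δ_0 - s'(-1)) = 51 and h_1·M_1 + 2h_1·M_2 = 6(s'(3) - Δ_1) = 57.
Hence M_0 = 47/2, M_1 = -43/2, M_2 = 25.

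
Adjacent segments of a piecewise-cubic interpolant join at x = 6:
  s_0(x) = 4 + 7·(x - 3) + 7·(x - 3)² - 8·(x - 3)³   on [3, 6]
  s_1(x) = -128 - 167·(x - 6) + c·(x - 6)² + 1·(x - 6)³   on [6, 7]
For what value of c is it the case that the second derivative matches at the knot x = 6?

s_0''(x) = 14 - 48·(x - 3), so s_0''(6) = -130. On the right, s_1''(6) = 2c, so c = -65.

-65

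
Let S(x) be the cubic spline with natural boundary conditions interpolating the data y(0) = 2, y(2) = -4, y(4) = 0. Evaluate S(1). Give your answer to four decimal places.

-1.9375

With M_i denoting the second derivative at x_i, h_i = 2, 2, and Δ_i = (y_(i+1) − y_i)/h_i = -3, 2:
  2·M_0 + 8·M_1 + 2·M_2 = 6(Δ_1 - Δ_0) = 30
Natural end conditions: M_0 = M_2 = 0.
Solving the tridiagonal system: M_0 = 0, M_1 = 15/4, M_2 = 0.
On [0, 2], S(x) = 2 - 17/4·x + 0·x² + 5/16·x³.
With x = 1: S(1) = -31/16.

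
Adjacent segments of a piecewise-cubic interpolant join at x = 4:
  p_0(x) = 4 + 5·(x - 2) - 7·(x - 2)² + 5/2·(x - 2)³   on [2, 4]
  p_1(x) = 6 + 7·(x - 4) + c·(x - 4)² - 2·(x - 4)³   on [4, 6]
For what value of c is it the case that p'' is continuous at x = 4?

p_0''(x) = -14 + 15·(x - 2), so p_0''(4) = 16. On the right, p_1''(4) = 2c, so c = 8.

8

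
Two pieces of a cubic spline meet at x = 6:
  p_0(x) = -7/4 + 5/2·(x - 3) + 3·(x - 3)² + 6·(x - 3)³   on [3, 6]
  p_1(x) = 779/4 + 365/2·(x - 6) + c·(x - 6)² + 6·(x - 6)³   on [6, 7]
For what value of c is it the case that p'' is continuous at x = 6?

57

p_0''(x) = 6 + 36·(x - 3), so p_0''(6) = 114. On the right, p_1''(6) = 2c, so c = 57.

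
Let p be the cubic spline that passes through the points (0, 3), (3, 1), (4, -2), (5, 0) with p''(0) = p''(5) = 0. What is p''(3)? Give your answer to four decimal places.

-2.7742

Put σ_i = p'' at the i-th knot. Here h = (3, 1, 1) and Δ = (-2/3, -3, 2), so the interior equations h_(i-1)·σ_(i-1) + 2(h_(i-1)+h_i)·σ_i + h_i·σ_(i+1) = 6(Δ_i − Δ_(i-1)) read
  3·σ_0 + 8·σ_1 + 1·σ_2 = 6(Δ_1 - Δ_0) = -14
  1·σ_1 + 4·σ_2 + 1·σ_3 = 6(Δ_2 - Δ_1) = 30
Natural end conditions: σ_0 = σ_3 = 0.
Solving: σ_0 = 0, σ_1 = -86/31, σ_2 = 254/31, σ_3 = 0.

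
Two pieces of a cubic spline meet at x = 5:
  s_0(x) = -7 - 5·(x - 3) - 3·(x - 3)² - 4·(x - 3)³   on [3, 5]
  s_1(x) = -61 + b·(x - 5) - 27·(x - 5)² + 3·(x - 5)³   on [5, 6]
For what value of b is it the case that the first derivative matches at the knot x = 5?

-65

s_0'(x) = -5 - 6·(x - 3) - 12·(x - 3)², so s_0'(5) = -65. On the right, s_1'(5) = b, so b = -65.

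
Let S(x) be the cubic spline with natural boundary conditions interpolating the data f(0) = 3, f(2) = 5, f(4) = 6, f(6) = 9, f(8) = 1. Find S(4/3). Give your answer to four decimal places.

Write M_i for S''(x_i). With h_i = 2, 2, 2, 2 and divided differences Δ_i = 1, 1/2, 3/2, -4, the continuity of S' gives the tridiagonal system
  2·M_0 + 8·M_1 + 2·M_2 = 6(Δ_1 - Δ_0) = -3
  2·M_1 + 8·M_2 + 2·M_3 = 6(Δ_2 - Δ_1) = 6
  2·M_2 + 8·M_3 + 2·M_4 = 6(Δ_3 - Δ_2) = -33
Natural end conditions: M_0 = M_4 = 0.
Solving the tridiagonal system: M_0 = 0, M_1 = -51/56, M_2 = 15/7, M_3 = -261/56, M_4 = 0.
On [0, 2], S(x) = 3 + 73/56·x + 0·x² - 17/224·x³.
With x = 4/3: S(4/3) = 1723/378.

4.5582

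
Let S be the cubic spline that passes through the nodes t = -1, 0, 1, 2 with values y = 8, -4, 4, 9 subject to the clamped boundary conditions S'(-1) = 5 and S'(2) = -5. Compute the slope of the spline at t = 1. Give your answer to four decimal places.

Put M_i = S'' at the i-th knot. Here h = (1, 1, 1) and Δ = (-12, 8, 5), so the interior equations h_(i-1)·M_(i-1) + 2(h_(i-1)+h_i)·M_i + h_i·M_(i+1) = 6(Δ_i − Δ_(i-1)) read
  1·M_0 + 4·M_1 + 1·M_2 = 6(Δ_1 - Δ_0) = 120
  1·M_1 + 4·M_2 + 1·M_3 = 6(Δ_2 - Δ_1) = -18
Clamped end conditions give two more equations: 2h_0·M_0 + h_0·M_1 = 6(Δ_0 - S'(-1)) = -102 and h_2·M_2 + 2h_2·M_3 = 6(S'(2) - Δ_2) = -60.
Solving: M_0 = -1156/15, M_1 = 782/15, M_2 = -172/15, M_3 = -364/15.
On [1, 2], S'(t) = b_2 + 2c_2·(t - 1) + 3d_2·(t - 1)² with b_2 = Δ_2 - h_2(2M_2 + M_3)/6 = 193/15, c_2 = M_2/2 = -86/15, d_2 = (M_3 - M_2)/(6h_2) = -32/15. So S'(1) = 193/15.

12.8667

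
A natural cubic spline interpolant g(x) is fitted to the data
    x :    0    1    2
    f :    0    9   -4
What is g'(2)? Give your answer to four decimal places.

Write m_i for g''(x_i). With h_i = 1, 1 and divided differences Δ_i = 9, -13, the continuity of g' gives the tridiagonal system
  1·m_0 + 4·m_1 + 1·m_2 = 6(Δ_1 - Δ_0) = -132
Natural end conditions: m_0 = m_2 = 0.
Solving the tridiagonal system: m_0 = 0, m_1 = -33, m_2 = 0.
On [1, 2], g'(x) = b_1 + 2c_1·(x - 1) + 3d_1·(x - 1)² with b_1 = Δ_1 - h_1(2m_1 + m_2)/6 = -2, c_1 = m_1/2 = -33/2, d_1 = (m_2 - m_1)/(6h_1) = 11/2. So g'(2) = -37/2.

-18.5000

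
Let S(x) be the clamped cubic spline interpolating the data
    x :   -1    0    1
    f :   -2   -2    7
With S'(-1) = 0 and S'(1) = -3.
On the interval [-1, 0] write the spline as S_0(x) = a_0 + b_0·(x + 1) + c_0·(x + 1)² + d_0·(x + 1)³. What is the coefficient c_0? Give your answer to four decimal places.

-7.5000

Write M_i for S''(x_i). With h_i = 1, 1 and divided differences Δ_i = 0, 9, the continuity of S' gives the tridiagonal system
  1·M_0 + 4·M_1 + 1·M_2 = 6(Δ_1 - Δ_0) = 54
Clamped end conditions give two more equations: 2h_0·M_0 + h_0·M_1 = 6(Δ_0 - S'(-1)) = 0 and h_1·M_1 + 2h_1·M_2 = 6(S'(1) - Δ_1) = -72.
Hence M_0 = -15, M_1 = 30, M_2 = -51.
On [-1, 0], with S_0(x) = a_0 + b_0·(x + 1) + c_0·(x + 1)² + d_0·(x + 1)³: c_0 = M_0/2 = -15/2, d_0 = (M_1 - M_0)/(6h_0) = 15/2, b_0 = Δ_0 - h_0(2M_0 + M_1)/6 = 0.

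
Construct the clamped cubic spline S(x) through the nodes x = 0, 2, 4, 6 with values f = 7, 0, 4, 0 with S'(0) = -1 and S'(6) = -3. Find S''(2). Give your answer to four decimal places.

Let σ_i = S''(x_i). Step sizes h_i = 2, 2, 2; slopes of the chords Δ_i = (y_(i+1) - y_i)/h_i = -7/2, 2, -2.
  2·σ_0 + 8·σ_1 + 2·σ_2 = 6(Δ_1 - Δ_0) = 33
  2·σ_1 + 8·σ_2 + 2·σ_3 = 6(Δ_2 - Δ_1) = -24
Clamped end conditions give two more equations: 2h_0·σ_0 + h_0·σ_1 = 6(Δ_0 - S'(0)) = -15 and h_2·σ_2 + 2h_2·σ_3 = 6(S'(6) - Δ_2) = -6.
Solving the tridiagonal system: σ_0 = -221/30, σ_1 = 217/30, σ_2 = -76/15, σ_3 = 31/30.

7.2333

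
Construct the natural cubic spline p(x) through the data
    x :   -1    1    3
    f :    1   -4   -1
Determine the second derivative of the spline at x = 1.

3

Write M_i for p''(x_i). With h_i = 2, 2 and divided differences Δ_i = -5/2, 3/2, the continuity of p' gives the tridiagonal system
  2·M_0 + 8·M_1 + 2·M_2 = 6(Δ_1 - Δ_0) = 24
Natural end conditions: M_0 = M_2 = 0.
Solving the tridiagonal system: M_0 = 0, M_1 = 3, M_2 = 0.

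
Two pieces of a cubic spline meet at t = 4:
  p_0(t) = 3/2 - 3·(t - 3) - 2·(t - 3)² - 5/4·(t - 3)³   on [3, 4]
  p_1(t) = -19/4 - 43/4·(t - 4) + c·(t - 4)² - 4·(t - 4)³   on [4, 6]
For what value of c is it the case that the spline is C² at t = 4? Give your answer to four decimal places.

-5.7500

p_0''(t) = -4 - 15/2·(t - 3), so p_0''(4) = -23/2. On the right, p_1''(4) = 2c, so c = -23/4.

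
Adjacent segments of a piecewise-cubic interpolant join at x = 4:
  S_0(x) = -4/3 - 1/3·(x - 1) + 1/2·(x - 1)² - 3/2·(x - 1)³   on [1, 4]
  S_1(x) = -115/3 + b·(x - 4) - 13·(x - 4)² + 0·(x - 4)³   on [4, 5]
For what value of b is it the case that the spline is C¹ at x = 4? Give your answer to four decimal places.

S_0'(x) = -1/3 + 1·(x - 1) - 9/2·(x - 1)², so S_0'(4) = -227/6. On the right, S_1'(4) = b, so b = -227/6.

-37.8333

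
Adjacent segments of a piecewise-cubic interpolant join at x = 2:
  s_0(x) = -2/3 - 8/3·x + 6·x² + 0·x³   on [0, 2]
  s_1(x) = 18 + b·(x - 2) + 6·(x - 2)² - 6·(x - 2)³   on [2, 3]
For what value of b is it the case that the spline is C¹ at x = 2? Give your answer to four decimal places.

s_0'(x) = -8/3 + 12·x + 0·x², so s_0'(2) = 64/3. On the right, s_1'(2) = b, so b = 64/3.

21.3333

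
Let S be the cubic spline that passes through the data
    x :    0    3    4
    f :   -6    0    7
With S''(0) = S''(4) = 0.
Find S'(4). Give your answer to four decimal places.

Let m_i = S''(x_i). Step sizes h_i = 3, 1; slopes of the chords Δ_i = (y_(i+1) - y_i)/h_i = 2, 7.
  3·m_0 + 8·m_1 + 1·m_2 = 6(Δ_1 - Δ_0) = 30
Natural end conditions: m_0 = m_2 = 0.
Solving the tridiagonal system: m_0 = 0, m_1 = 15/4, m_2 = 0.
On [3, 4], S'(x) = b_1 + 2c_1·(x - 3) + 3d_1·(x - 3)² with b_1 = Δ_1 - h_1(2m_1 + m_2)/6 = 23/4, c_1 = m_1/2 = 15/8, d_1 = (m_2 - m_1)/(6h_1) = -5/8. So S'(4) = 61/8.

7.6250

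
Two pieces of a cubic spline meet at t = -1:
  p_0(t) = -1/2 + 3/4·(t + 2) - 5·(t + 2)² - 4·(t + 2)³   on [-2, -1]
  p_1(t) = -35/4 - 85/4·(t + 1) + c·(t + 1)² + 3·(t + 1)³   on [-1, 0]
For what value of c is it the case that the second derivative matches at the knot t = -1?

-17

p_0''(t) = -10 - 24·(t + 2), so p_0''(-1) = -34. On the right, p_1''(-1) = 2c, so c = -17.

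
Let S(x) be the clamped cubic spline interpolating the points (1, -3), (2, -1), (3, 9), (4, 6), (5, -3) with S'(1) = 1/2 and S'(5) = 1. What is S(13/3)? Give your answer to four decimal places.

1.9960

Put M_i = S'' at the i-th knot. Here h = (1, 1, 1, 1) and Δ = (2, 10, -3, -9), so the interior equations h_(i-1)·M_(i-1) + 2(h_(i-1)+h_i)·M_i + h_i·M_(i+1) = 6(Δ_i − Δ_(i-1)) read
  1·M_0 + 4·M_1 + 1·M_2 = 6(Δ_1 - Δ_0) = 48
  1·M_1 + 4·M_2 + 1·M_3 = 6(Δ_2 - Δ_1) = -78
  1·M_2 + 4·M_3 + 1·M_4 = 6(Δ_3 - Δ_2) = -36
Clamped end conditions give two more equations: 2h_0·M_0 + h_0·M_1 = 6(Δ_0 - S'(1)) = 9 and h_3·M_3 + 2h_3·M_4 = 6(S'(5) - Δ_3) = 60.
Hence M_0 = -263/56, M_1 = 515/28, M_2 = -167/8, M_3 = -361/28, M_4 = 2041/56.
On [4, 5], S(x) = 6 - 1207/112·(x - 4) - 361/56·(x - 4)² + 921/112·(x - 4)³.
With (x - 4) = 1/3: S(13/3) = 503/252.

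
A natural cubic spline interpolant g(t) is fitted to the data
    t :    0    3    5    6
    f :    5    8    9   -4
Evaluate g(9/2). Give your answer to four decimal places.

With m_i denoting the second derivative at x_i, h_i = 3, 2, 1, and Δ_i = (y_(i+1) − y_i)/h_i = 1, 1/2, -13:
  3·m_0 + 10·m_1 + 2·m_2 = 6(Δ_1 - Δ_0) = -3
  2·m_1 + 6·m_2 + 1·m_3 = 6(Δ_2 - Δ_1) = -81
Natural end conditions: m_0 = m_3 = 0.
Solving the tridiagonal system: m_0 = 0, m_1 = 18/7, m_2 = -201/14, m_3 = 0.
On [3, 5], g(t) = 8 + 25/7·(t - 3) + 9/7·(t - 3)² - 79/56·(t - 3)³.
With (t - 3) = 3/2: g(9/2) = 5147/448.

11.4888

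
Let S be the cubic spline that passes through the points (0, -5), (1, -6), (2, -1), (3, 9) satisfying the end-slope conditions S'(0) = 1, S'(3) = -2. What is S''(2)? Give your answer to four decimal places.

Write σ_i for S''(x_i). With h_i = 1, 1, 1 and divided differences Δ_i = -1, 5, 10, the continuity of S' gives the tridiagonal system
  1·σ_0 + 4·σ_1 + 1·σ_2 = 6(Δ_1 - Δ_0) = 36
  1·σ_1 + 4·σ_2 + 1·σ_3 = 6(Δ_2 - Δ_1) = 30
Clamped end conditions give two more equations: 2h_0·σ_0 + h_0·σ_1 = 6(Δ_0 - S'(0)) = -12 and h_2·σ_2 + 2h_2·σ_3 = 6(S'(3) - Δ_2) = -72.
Forward elimination and back-substitution give σ_0 = -48/5, σ_1 = 36/5, σ_2 = 84/5, σ_3 = -222/5.

16.8000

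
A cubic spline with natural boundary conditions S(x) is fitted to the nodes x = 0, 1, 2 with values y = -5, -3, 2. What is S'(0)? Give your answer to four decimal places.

1.2500

Write M_i for S''(x_i). With h_i = 1, 1 and divided differences Δ_i = 2, 5, the continuity of S' gives the tridiagonal system
  1·M_0 + 4·M_1 + 1·M_2 = 6(Δ_1 - Δ_0) = 18
Natural end conditions: M_0 = M_2 = 0.
Forward elimination and back-substitution give M_0 = 0, M_1 = 9/2, M_2 = 0.
On [0, 1], S'(x) = b_0 + 2c_0·x + 3d_0·x² with b_0 = Δ_0 - h_0(2M_0 + M_1)/6 = 5/4, c_0 = M_0/2 = 0, d_0 = (M_1 - M_0)/(6h_0) = 3/4. So S'(0) = 5/4.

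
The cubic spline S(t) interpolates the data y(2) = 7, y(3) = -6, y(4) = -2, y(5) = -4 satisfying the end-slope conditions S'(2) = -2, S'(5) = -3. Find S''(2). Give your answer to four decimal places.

-55.4667

Let σ_i = S''(x_i). Step sizes h_i = 1, 1, 1; slopes of the chords Δ_i = (y_(i+1) - y_i)/h_i = -13, 4, -2.
  1·σ_0 + 4·σ_1 + 1·σ_2 = 6(Δ_1 - Δ_0) = 102
  1·σ_1 + 4·σ_2 + 1·σ_3 = 6(Δ_2 - Δ_1) = -36
Clamped end conditions give two more equations: 2h_0·σ_0 + h_0·σ_1 = 6(Δ_0 - S'(2)) = -66 and h_2·σ_2 + 2h_2·σ_3 = 6(S'(5) - Δ_2) = -6.
Hence σ_0 = -832/15, σ_1 = 674/15, σ_2 = -334/15, σ_3 = 122/15.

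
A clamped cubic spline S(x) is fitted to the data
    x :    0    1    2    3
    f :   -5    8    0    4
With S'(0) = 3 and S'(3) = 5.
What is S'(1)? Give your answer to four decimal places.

4.3333

Put m_i = S'' at the i-th knot. Here h = (1, 1, 1) and Δ = (13, -8, 4), so the interior equations h_(i-1)·m_(i-1) + 2(h_(i-1)+h_i)·m_i + h_i·m_(i+1) = 6(Δ_i − Δ_(i-1)) read
  1·m_0 + 4·m_1 + 1·m_2 = 6(Δ_1 - Δ_0) = -126
  1·m_1 + 4·m_2 + 1·m_3 = 6(Δ_2 - Δ_1) = 72
Clamped end conditions give two more equations: 2h_0·m_0 + h_0·m_1 = 6(Δ_0 - S'(0)) = 60 and h_2·m_2 + 2h_2·m_3 = 6(S'(3) - Δ_2) = 6.
Solving the tridiagonal system: m_0 = 172/3, m_1 = -164/3, m_2 = 106/3, m_3 = -44/3.
On [1, 2], S'(x) = b_1 + 2c_1·(x - 1) + 3d_1·(x - 1)² with b_1 = Δ_1 - h_1(2m_1 + m_2)/6 = 13/3, c_1 = m_1/2 = -82/3, d_1 = (m_2 - m_1)/(6h_1) = 15. So S'(1) = 13/3.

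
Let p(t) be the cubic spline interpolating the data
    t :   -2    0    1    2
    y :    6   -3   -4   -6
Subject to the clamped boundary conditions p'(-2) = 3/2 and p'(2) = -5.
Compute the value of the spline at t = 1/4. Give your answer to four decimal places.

-3.6357

Let M_i = p''(x_i). Step sizes h_i = 2, 1, 1; slopes of the chords Δ_i = (y_(i+1) - y_i)/h_i = -9/2, -1, -2.
  2·M_0 + 6·M_1 + 1·M_2 = 6(Δ_1 - Δ_0) = 21
  1·M_1 + 4·M_2 + 1·M_3 = 6(Δ_2 - Δ_1) = -6
Clamped end conditions give two more equations: 2h_0·M_0 + h_0·M_1 = 6(Δ_0 - p'(-2)) = -36 and h_2·M_2 + 2h_2·M_3 = 6(p'(2) - Δ_2) = -18.
Forward elimination and back-substitution give M_0 = -287/22, M_1 = 89/11, M_2 = -16/11, M_3 = -91/11.
On [0, 1], p(t) = -3 - 38/11·t + 89/22·t² - 35/22·t³.
With t = 1/4: p(1/4) = -5119/1408.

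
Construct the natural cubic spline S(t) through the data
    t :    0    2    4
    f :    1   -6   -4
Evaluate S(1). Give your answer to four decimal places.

Let m_i = S''(x_i). Step sizes h_i = 2, 2; slopes of the chords Δ_i = (y_(i+1) - y_i)/h_i = -7/2, 1.
  2·m_0 + 8·m_1 + 2·m_2 = 6(Δ_1 - Δ_0) = 27
Natural end conditions: m_0 = m_2 = 0.
Solving the tridiagonal system: m_0 = 0, m_1 = 27/8, m_2 = 0.
On [0, 2], S(t) = 1 - 37/8·t + 0·t² + 9/32·t³.
With t = 1: S(1) = -107/32.

-3.3438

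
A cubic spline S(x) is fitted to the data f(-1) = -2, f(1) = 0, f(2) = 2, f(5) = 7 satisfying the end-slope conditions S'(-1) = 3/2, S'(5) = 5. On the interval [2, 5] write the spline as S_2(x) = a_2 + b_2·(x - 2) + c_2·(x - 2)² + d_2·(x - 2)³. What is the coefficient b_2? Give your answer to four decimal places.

Write σ_i for S''(x_i). With h_i = 2, 1, 3 and divided differences Δ_i = 1, 2, 5/3, the continuity of S' gives the tridiagonal system
  2·σ_0 + 6·σ_1 + 1·σ_2 = 6(Δ_1 - Δ_0) = 6
  1·σ_1 + 8·σ_2 + 3·σ_3 = 6(Δ_2 - Δ_1) = -2
Clamped end conditions give two more equations: 2h_0·σ_0 + h_0·σ_1 = 6(Δ_0 - S'(-1)) = -3 and h_2·σ_2 + 2h_2·σ_3 = 6(S'(5) - Δ_2) = 20.
Forward elimination and back-substitution give σ_0 = -12/7, σ_1 = 27/14, σ_2 = -15/7, σ_3 = 185/42.
On [2, 5], with S_2(x) = a_2 + b_2·(x - 2) + c_2·(x - 2)² + d_2·(x - 2)³: c_2 = σ_2/2 = -15/14, d_2 = (σ_3 - σ_2)/(6h_2) = 275/756, b_2 = Δ_2 - h_2(2σ_2 + σ_3)/6 = 45/28.

1.6071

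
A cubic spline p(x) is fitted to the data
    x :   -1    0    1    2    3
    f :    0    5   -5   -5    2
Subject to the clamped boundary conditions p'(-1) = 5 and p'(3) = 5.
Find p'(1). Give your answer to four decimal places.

-8.2857

Write M_i for p''(x_i). With h_i = 1, 1, 1, 1 and divided differences Δ_i = 5, -10, 0, 7, the continuity of p' gives the tridiagonal system
  1·M_0 + 4·M_1 + 1·M_2 = 6(Δ_1 - Δ_0) = -90
  1·M_1 + 4·M_2 + 1·M_3 = 6(Δ_2 - Δ_1) = 60
  1·M_2 + 4·M_3 + 1·M_4 = 6(Δ_3 - Δ_2) = 42
Clamped end conditions give two more equations: 2h_0·M_0 + h_0·M_1 = 6(Δ_0 - p'(-1)) = 0 and h_3·M_3 + 2h_3·M_4 = 6(p'(3) - Δ_3) = -12.
Forward elimination and back-substitution give M_0 = 111/7, M_1 = -222/7, M_2 = 21, M_3 = 54/7, M_4 = -69/7.
On [1, 2], p'(x) = b_2 + 2c_2·(x - 1) + 3d_2·(x - 1)² with b_2 = Δ_2 - h_2(2M_2 + M_3)/6 = -58/7, c_2 = M_2/2 = 21/2, d_2 = (M_3 - M_2)/(6h_2) = -31/14. So p'(1) = -58/7.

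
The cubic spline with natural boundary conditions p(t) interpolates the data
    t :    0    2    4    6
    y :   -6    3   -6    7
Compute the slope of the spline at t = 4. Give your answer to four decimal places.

-0.5667

Put σ_i = p'' at the i-th knot. Here h = (2, 2, 2) and Δ = (9/2, -9/2, 13/2), so the interior equations h_(i-1)·σ_(i-1) + 2(h_(i-1)+h_i)·σ_i + h_i·σ_(i+1) = 6(Δ_i − Δ_(i-1)) read
  2·σ_0 + 8·σ_1 + 2·σ_2 = 6(Δ_1 - Δ_0) = -54
  2·σ_1 + 8·σ_2 + 2·σ_3 = 6(Δ_2 - Δ_1) = 66
Natural end conditions: σ_0 = σ_3 = 0.
Hence σ_0 = 0, σ_1 = -47/5, σ_2 = 53/5, σ_3 = 0.
On [4, 6], p'(t) = b_2 + 2c_2·(t - 4) + 3d_2·(t - 4)² with b_2 = Δ_2 - h_2(2σ_2 + σ_3)/6 = -17/30, c_2 = σ_2/2 = 53/10, d_2 = (σ_3 - σ_2)/(6h_2) = -53/60. So p'(4) = -17/30.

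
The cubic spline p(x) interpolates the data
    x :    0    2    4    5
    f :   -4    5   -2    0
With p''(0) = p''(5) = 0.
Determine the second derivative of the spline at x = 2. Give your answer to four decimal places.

With σ_i denoting the second derivative at x_i, h_i = 2, 2, 1, and Δ_i = (y_(i+1) − y_i)/h_i = 9/2, -7/2, 2:
  2·σ_0 + 8·σ_1 + 2·σ_2 = 6(Δ_1 - Δ_0) = -48
  2·σ_1 + 6·σ_2 + 1·σ_3 = 6(Δ_2 - Δ_1) = 33
Natural end conditions: σ_0 = σ_3 = 0.
Solving: σ_0 = 0, σ_1 = -177/22, σ_2 = 90/11, σ_3 = 0.

-8.0455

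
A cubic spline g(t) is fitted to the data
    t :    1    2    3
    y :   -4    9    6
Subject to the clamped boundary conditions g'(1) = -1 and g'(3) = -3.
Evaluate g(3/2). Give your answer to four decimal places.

1.3125

Write M_i for g''(x_i). With h_i = 1, 1 and divided differences Δ_i = 13, -3, the continuity of g' gives the tridiagonal system
  1·M_0 + 4·M_1 + 1·M_2 = 6(Δ_1 - Δ_0) = -96
Clamped end conditions give two more equations: 2h_0·M_0 + h_0·M_1 = 6(Δ_0 - g'(1)) = 84 and h_1·M_1 + 2h_1·M_2 = 6(g'(3) - Δ_1) = 0.
Hence M_0 = 65, M_1 = -46, M_2 = 23.
On [1, 2], g(t) = -4 - 1·(t - 1) + 65/2·(t - 1)² - 37/2·(t - 1)³.
With (t - 1) = 1/2: g(3/2) = 21/16.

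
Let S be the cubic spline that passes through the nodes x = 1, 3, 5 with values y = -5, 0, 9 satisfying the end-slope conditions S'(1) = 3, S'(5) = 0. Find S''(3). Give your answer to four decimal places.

4.5000

Put σ_i = S'' at the i-th knot. Here h = (2, 2) and Δ = (5/2, 9/2), so the interior equations h_(i-1)·σ_(i-1) + 2(h_(i-1)+h_i)·σ_i + h_i·σ_(i+1) = 6(Δ_i − Δ_(i-1)) read
  2·σ_0 + 8·σ_1 + 2·σ_2 = 6(Δ_1 - Δ_0) = 12
Clamped end conditions give two more equations: 2h_0·σ_0 + h_0·σ_1 = 6(Δ_0 - S'(1)) = -3 and h_1·σ_1 + 2h_1·σ_2 = 6(S'(5) - Δ_1) = -27.
Hence σ_0 = -3, σ_1 = 9/2, σ_2 = -9.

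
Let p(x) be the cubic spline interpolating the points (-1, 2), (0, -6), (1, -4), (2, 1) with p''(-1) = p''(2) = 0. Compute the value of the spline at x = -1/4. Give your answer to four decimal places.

Let M_i = p''(x_i). Step sizes h_i = 1, 1, 1; slopes of the chords Δ_i = (y_(i+1) - y_i)/h_i = -8, 2, 5.
  1·M_0 + 4·M_1 + 1·M_2 = 6(Δ_1 - Δ_0) = 60
  1·M_1 + 4·M_2 + 1·M_3 = 6(Δ_2 - Δ_1) = 18
Natural end conditions: M_0 = M_3 = 0.
Solving the tridiagonal system: M_0 = 0, M_1 = 74/5, M_2 = 4/5, M_3 = 0.
On [-1, 0], p(x) = 2 - 157/15·(x + 1) + 0·(x + 1)² + 37/15·(x + 1)³.
With (x + 1) = 3/4: p(-1/4) = -1539/320.

-4.8094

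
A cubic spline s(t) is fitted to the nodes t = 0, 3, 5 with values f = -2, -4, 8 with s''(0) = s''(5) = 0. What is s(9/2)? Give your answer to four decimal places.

Let M_i = s''(x_i). Step sizes h_i = 3, 2; slopes of the chords Δ_i = (y_(i+1) - y_i)/h_i = -2/3, 6.
  3·M_0 + 10·M_1 + 2·M_2 = 6(Δ_1 - Δ_0) = 40
Natural end conditions: M_0 = M_2 = 0.
Forward elimination and back-substitution give M_0 = 0, M_1 = 4, M_2 = 0.
On [3, 5], s(t) = -4 + 10/3·(t - 3) + 2·(t - 3)² - 1/3·(t - 3)³.
With (t - 3) = 3/2: s(9/2) = 35/8.

4.3750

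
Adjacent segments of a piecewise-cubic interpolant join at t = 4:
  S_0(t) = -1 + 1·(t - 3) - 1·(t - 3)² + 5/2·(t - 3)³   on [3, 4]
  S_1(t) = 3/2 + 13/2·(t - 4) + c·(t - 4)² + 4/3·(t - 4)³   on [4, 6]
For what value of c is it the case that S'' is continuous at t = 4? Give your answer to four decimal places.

S_0''(t) = -2 + 15·(t - 3), so S_0''(4) = 13. On the right, S_1''(4) = 2c, so c = 13/2.

6.5000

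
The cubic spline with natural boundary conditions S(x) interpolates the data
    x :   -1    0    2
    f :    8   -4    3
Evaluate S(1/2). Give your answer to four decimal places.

-5.6406

Write m_i for S''(x_i). With h_i = 1, 2 and divided differences Δ_i = -12, 7/2, the continuity of S' gives the tridiagonal system
  1·m_0 + 6·m_1 + 2·m_2 = 6(Δ_1 - Δ_0) = 93
Natural end conditions: m_0 = m_2 = 0.
Hence m_0 = 0, m_1 = 31/2, m_2 = 0.
On [0, 2], S(x) = -4 - 41/6·x + 31/4·x² - 31/24·x³.
With x = 1/2: S(1/2) = -361/64.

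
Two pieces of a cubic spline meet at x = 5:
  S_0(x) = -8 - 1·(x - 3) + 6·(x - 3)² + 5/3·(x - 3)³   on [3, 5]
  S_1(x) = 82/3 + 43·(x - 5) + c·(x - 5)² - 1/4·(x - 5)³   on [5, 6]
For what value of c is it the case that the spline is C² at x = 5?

S_0''(x) = 12 + 10·(x - 3), so S_0''(5) = 32. On the right, S_1''(5) = 2c, so c = 16.

16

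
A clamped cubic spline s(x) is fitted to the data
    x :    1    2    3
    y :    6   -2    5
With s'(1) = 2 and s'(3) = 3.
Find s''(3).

Write m_i for s''(x_i). With h_i = 1, 1 and divided differences Δ_i = -8, 7, the continuity of s' gives the tridiagonal system
  1·m_0 + 4·m_1 + 1·m_2 = 6(Δ_1 - Δ_0) = 90
Clamped end conditions give two more equations: 2h_0·m_0 + h_0·m_1 = 6(Δ_0 - s'(1)) = -60 and h_1·m_1 + 2h_1·m_2 = 6(s'(3) - Δ_1) = -24.
Solving the tridiagonal system: m_0 = -52, m_1 = 44, m_2 = -34.

-34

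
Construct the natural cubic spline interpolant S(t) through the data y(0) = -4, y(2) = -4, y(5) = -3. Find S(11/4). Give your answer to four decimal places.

Write m_i for S''(x_i). With h_i = 2, 3 and divided differences Δ_i = 0, 1/3, the continuity of S' gives the tridiagonal system
  2·m_0 + 10·m_1 + 3·m_2 = 6(Δ_1 - Δ_0) = 2
Natural end conditions: m_0 = m_2 = 0.
Forward elimination and back-substitution give m_0 = 0, m_1 = 1/5, m_2 = 0.
On [2, 5], S(t) = -4 + 2/15·(t - 2) + 1/10·(t - 2)² - 1/90·(t - 2)³.
With (t - 2) = 3/4: S(11/4) = -2463/640.

-3.8484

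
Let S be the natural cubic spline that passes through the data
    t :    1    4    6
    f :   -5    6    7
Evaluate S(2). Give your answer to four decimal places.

Write M_i for S''(x_i). With h_i = 3, 2 and divided differences Δ_i = 11/3, 1/2, the continuity of S' gives the tridiagonal system
  3·M_0 + 10·M_1 + 2·M_2 = 6(Δ_1 - Δ_0) = -19
Natural end conditions: M_0 = M_2 = 0.
Solving the tridiagonal system: M_0 = 0, M_1 = -19/10, M_2 = 0.
On [1, 4], S(t) = -5 + 277/60·(t - 1) + 0·(t - 1)² - 19/180·(t - 1)³.
With (t - 1) = 1: S(2) = -22/45.

-0.4889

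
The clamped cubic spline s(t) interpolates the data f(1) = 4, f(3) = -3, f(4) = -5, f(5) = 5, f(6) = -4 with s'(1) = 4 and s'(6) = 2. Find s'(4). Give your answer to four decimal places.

8.2439

Write m_i for s''(x_i). With h_i = 2, 1, 1, 1 and divided differences Δ_i = -7/2, -2, 10, -9, the continuity of s' gives the tridiagonal system
  2·m_0 + 6·m_1 + 1·m_2 = 6(Δ_1 - Δ_0) = 9
  1·m_1 + 4·m_2 + 1·m_3 = 6(Δ_2 - Δ_1) = 72
  1·m_2 + 4·m_3 + 1·m_4 = 6(Δ_3 - Δ_2) = -114
Clamped end conditions give two more equations: 2h_0·m_0 + h_0·m_1 = 6(Δ_0 - s'(1)) = -45 and h_3·m_3 + 2h_3·m_4 = 6(s'(6) - Δ_3) = 66.
Solving the tridiagonal system: m_0 = -1859/164, m_1 = 7/41, m_2 = 2513/82, m_3 = -2081/41, m_4 = 4787/82.
On [4, 5], s'(t) = b_2 + 2c_2·(t - 4) + 3d_2·(t - 4)² with b_2 = Δ_2 - h_2(2m_2 + m_3)/6 = 338/41, c_2 = m_2/2 = 2513/164, d_2 = (m_3 - m_2)/(6h_2) = -2225/164. So s'(4) = 338/41.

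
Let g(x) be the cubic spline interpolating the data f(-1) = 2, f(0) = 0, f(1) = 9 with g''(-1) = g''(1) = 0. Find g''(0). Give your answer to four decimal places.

16.5000

Write m_i for g''(x_i). With h_i = 1, 1 and divided differences Δ_i = -2, 9, the continuity of g' gives the tridiagonal system
  1·m_0 + 4·m_1 + 1·m_2 = 6(Δ_1 - Δ_0) = 66
Natural end conditions: m_0 = m_2 = 0.
Forward elimination and back-substitution give m_0 = 0, m_1 = 33/2, m_2 = 0.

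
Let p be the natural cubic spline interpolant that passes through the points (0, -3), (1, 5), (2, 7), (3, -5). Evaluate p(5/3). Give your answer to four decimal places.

With M_i denoting the second derivative at x_i, h_i = 1, 1, 1, and Δ_i = (y_(i+1) − y_i)/h_i = 8, 2, -12:
  1·M_0 + 4·M_1 + 1·M_2 = 6(Δ_1 - Δ_0) = -36
  1·M_1 + 4·M_2 + 1·M_3 = 6(Δ_2 - Δ_1) = -84
Natural end conditions: M_0 = M_3 = 0.
Solving: M_0 = 0, M_1 = -4, M_2 = -20, M_3 = 0.
On [1, 2], p(x) = 5 + 20/3·(x - 1) - 2·(x - 1)² - 8/3·(x - 1)³.
With (x - 1) = 2/3: p(5/3) = 629/81.

7.7654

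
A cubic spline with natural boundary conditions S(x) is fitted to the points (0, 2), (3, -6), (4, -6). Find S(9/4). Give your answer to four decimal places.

With M_i denoting the second derivative at x_i, h_i = 3, 1, and Δ_i = (y_(i+1) − y_i)/h_i = -8/3, 0:
  3·M_0 + 8·M_1 + 1·M_2 = 6(Δ_1 - Δ_0) = 16
Natural end conditions: M_0 = M_2 = 0.
Solving the tridiagonal system: M_0 = 0, M_1 = 2, M_2 = 0.
On [0, 3], S(x) = 2 - 11/3·x + 0·x² + 1/9·x³.
With x = 9/4: S(9/4) = -319/64.

-4.9844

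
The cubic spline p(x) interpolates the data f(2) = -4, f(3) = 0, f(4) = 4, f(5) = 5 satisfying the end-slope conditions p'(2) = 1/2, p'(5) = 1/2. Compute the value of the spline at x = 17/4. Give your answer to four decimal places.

4.4563

Let m_i = p''(x_i). Step sizes h_i = 1, 1, 1; slopes of the chords Δ_i = (y_(i+1) - y_i)/h_i = 4, 4, 1.
  1·m_0 + 4·m_1 + 1·m_2 = 6(Δ_1 - Δ_0) = 0
  1·m_1 + 4·m_2 + 1·m_3 = 6(Δ_2 - Δ_1) = -18
Clamped end conditions give two more equations: 2h_0·m_0 + h_0·m_1 = 6(Δ_0 - p'(2)) = 21 and h_2·m_2 + 2h_2·m_3 = 6(p'(5) - Δ_2) = -3.
Forward elimination and back-substitution give m_0 = 57/5, m_1 = -9/5, m_2 = -21/5, m_3 = 3/5.
On [4, 5], p(x) = 4 + 23/10·(x - 4) - 21/10·(x - 4)² + 4/5·(x - 4)³.
With (x - 4) = 1/4: p(17/4) = 713/160.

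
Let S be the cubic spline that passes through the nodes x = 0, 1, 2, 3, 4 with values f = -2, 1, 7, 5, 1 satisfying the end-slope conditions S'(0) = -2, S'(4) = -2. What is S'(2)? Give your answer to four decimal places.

2.5000

With σ_i denoting the second derivative at x_i, h_i = 1, 1, 1, 1, and Δ_i = (y_(i+1) − y_i)/h_i = 3, 6, -2, -4:
  1·σ_0 + 4·σ_1 + 1·σ_2 = 6(Δ_1 - Δ_0) = 18
  1·σ_1 + 4·σ_2 + 1·σ_3 = 6(Δ_2 - Δ_1) = -48
  1·σ_2 + 4·σ_3 + 1·σ_4 = 6(Δ_3 - Δ_2) = -12
Clamped end conditions give two more equations: 2h_0·σ_0 + h_0·σ_1 = 6(Δ_0 - S'(0)) = 30 and h_3·σ_3 + 2h_3·σ_4 = 6(S'(4) - Δ_3) = 12.
Solving: σ_0 = 51/4, σ_1 = 9/2, σ_2 = -51/4, σ_3 = -3/2, σ_4 = 27/4.
On [2, 3], S'(x) = b_2 + 2c_2·(x - 2) + 3d_2·(x - 2)² with b_2 = Δ_2 - h_2(2σ_2 + σ_3)/6 = 5/2, c_2 = σ_2/2 = -51/8, d_2 = (σ_3 - σ_2)/(6h_2) = 15/8. So S'(2) = 5/2.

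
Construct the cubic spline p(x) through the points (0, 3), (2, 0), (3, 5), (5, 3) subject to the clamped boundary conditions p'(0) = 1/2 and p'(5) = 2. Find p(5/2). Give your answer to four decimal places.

2.5000

With M_i denoting the second derivative at x_i, h_i = 2, 1, 2, and Δ_i = (y_(i+1) − y_i)/h_i = -3/2, 5, -1:
  2·M_0 + 6·M_1 + 1·M_2 = 6(Δ_1 - Δ_0) = 39
  1·M_1 + 6·M_2 + 2·M_3 = 6(Δ_2 - Δ_1) = -36
Clamped end conditions give two more equations: 2h_0·M_0 + h_0·M_1 = 6(Δ_0 - p'(0)) = -12 and h_2·M_2 + 2h_2·M_3 = 6(p'(5) - Δ_2) = 18.
Solving the tridiagonal system: M_0 = -69/8, M_1 = 45/4, M_2 = -45/4, M_3 = 81/8.
On [2, 3], p(x) = 0 + 25/8·(x - 2) + 45/8·(x - 2)² - 15/4·(x - 2)³.
With (x - 2) = 1/2: p(5/2) = 5/2.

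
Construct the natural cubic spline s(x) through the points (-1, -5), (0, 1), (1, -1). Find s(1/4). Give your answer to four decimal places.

1.1563

Put M_i = s'' at the i-th knot. Here h = (1, 1) and Δ = (6, -2), so the interior equations h_(i-1)·M_(i-1) + 2(h_(i-1)+h_i)·M_i + h_i·M_(i+1) = 6(Δ_i − Δ_(i-1)) read
  1·M_0 + 4·M_1 + 1·M_2 = 6(Δ_1 - Δ_0) = -48
Natural end conditions: M_0 = M_2 = 0.
Solving the tridiagonal system: M_0 = 0, M_1 = -12, M_2 = 0.
On [0, 1], s(x) = 1 + 2·x - 6·x² + 2·x³.
With x = 1/4: s(1/4) = 37/32.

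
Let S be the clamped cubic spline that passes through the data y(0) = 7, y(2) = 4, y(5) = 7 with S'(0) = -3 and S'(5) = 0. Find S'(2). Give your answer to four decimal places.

Let σ_i = S''(x_i). Step sizes h_i = 2, 3; slopes of the chords Δ_i = (y_(i+1) - y_i)/h_i = -3/2, 1.
  2·σ_0 + 10·σ_1 + 3·σ_2 = 6(Δ_1 - Δ_0) = 15
Clamped end conditions give two more equations: 2h_0·σ_0 + h_0·σ_1 = 6(Δ_0 - S'(0)) = 9 and h_1·σ_1 + 2h_1·σ_2 = 6(S'(5) - Δ_1) = -6.
Solving: σ_0 = 27/20, σ_1 = 9/5, σ_2 = -19/10.
On [2, 5], S'(x) = b_1 + 2c_1·(x - 2) + 3d_1·(x - 2)² with b_1 = Δ_1 - h_1(2σ_1 + σ_2)/6 = 3/20, c_1 = σ_1/2 = 9/10, d_1 = (σ_2 - σ_1)/(6h_1) = -37/180. So S'(2) = 3/20.

0.1500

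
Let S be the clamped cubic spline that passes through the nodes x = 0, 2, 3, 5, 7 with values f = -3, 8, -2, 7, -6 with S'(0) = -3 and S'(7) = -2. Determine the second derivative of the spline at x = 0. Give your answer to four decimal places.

27.1516

Write σ_i for S''(x_i). With h_i = 2, 1, 2, 2 and divided differences Δ_i = 11/2, -10, 9/2, -13/2, the continuity of S' gives the tridiagonal system
  2·σ_0 + 6·σ_1 + 1·σ_2 = 6(Δ_1 - Δ_0) = -93
  1·σ_1 + 6·σ_2 + 2·σ_3 = 6(Δ_2 - Δ_1) = 87
  2·σ_2 + 8·σ_3 + 2·σ_4 = 6(Δ_3 - Δ_2) = -66
Clamped end conditions give two more equations: 2h_0·σ_0 + h_0·σ_1 = 6(Δ_0 - S'(0)) = 51 and h_3·σ_3 + 2h_3·σ_4 = 6(S'(7) - Δ_3) = 27.
Hence σ_0 = 6625/244, σ_1 = -1757/61, σ_2 = 3113/122, σ_3 = -2275/122, σ_4 = 1961/122.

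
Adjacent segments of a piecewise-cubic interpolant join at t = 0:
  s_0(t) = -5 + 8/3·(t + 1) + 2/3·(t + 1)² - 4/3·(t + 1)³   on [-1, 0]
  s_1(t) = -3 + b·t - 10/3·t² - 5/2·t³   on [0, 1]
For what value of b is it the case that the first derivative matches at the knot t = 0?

s_0'(t) = 8/3 + 4/3·(t + 1) - 4·(t + 1)², so s_0'(0) = 0. On the right, s_1'(0) = b, so b = 0.

0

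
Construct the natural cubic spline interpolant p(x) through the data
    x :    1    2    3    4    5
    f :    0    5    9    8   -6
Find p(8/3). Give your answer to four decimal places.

With M_i denoting the second derivative at x_i, h_i = 1, 1, 1, 1, and Δ_i = (y_(i+1) − y_i)/h_i = 5, 4, -1, -14:
  1·M_0 + 4·M_1 + 1·M_2 = 6(Δ_1 - Δ_0) = -6
  1·M_1 + 4·M_2 + 1·M_3 = 6(Δ_2 - Δ_1) = -30
  1·M_2 + 4·M_3 + 1·M_4 = 6(Δ_3 - Δ_2) = -78
Natural end conditions: M_0 = M_4 = 0.
Hence M_0 = 0, M_1 = -6/7, M_2 = -18/7, M_3 = -132/7, M_4 = 0.
On [2, 3], p(x) = 5 + 33/7·(x - 2) - 3/7·(x - 2)² - 2/7·(x - 2)³.
With (x - 2) = 2/3: p(8/3) = 1487/189.

7.8677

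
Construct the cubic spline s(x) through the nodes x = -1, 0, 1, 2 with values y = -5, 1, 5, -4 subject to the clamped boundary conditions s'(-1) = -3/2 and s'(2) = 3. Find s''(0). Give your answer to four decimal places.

-0.6000

With M_i denoting the second derivative at x_i, h_i = 1, 1, 1, and Δ_i = (y_(i+1) − y_i)/h_i = 6, 4, -9:
  1·M_0 + 4·M_1 + 1·M_2 = 6(Δ_1 - Δ_0) = -12
  1·M_1 + 4·M_2 + 1·M_3 = 6(Δ_2 - Δ_1) = -78
Clamped end conditions give two more equations: 2h_0·M_0 + h_0·M_1 = 6(Δ_0 - s'(-1)) = 45 and h_2·M_2 + 2h_2·M_3 = 6(s'(2) - Δ_2) = 72.
Solving: M_0 = 114/5, M_1 = -3/5, M_2 = -162/5, M_3 = 261/5.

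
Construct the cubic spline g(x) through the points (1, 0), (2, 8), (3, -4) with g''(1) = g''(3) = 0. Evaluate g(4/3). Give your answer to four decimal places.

With m_i denoting the second derivative at x_i, h_i = 1, 1, and Δ_i = (y_(i+1) − y_i)/h_i = 8, -12:
  1·m_0 + 4·m_1 + 1·m_2 = 6(Δ_1 - Δ_0) = -120
Natural end conditions: m_0 = m_2 = 0.
Solving the tridiagonal system: m_0 = 0, m_1 = -30, m_2 = 0.
On [1, 2], g(x) = 0 + 13·(x - 1) + 0·(x - 1)² - 5·(x - 1)³.
With (x - 1) = 1/3: g(4/3) = 112/27.

4.1481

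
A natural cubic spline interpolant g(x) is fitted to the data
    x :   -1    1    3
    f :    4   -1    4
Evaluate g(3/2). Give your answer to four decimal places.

Put M_i = g'' at the i-th knot. Here h = (2, 2) and Δ = (-5/2, 5/2), so the interior equations h_(i-1)·M_(i-1) + 2(h_(i-1)+h_i)·M_i + h_i·M_(i+1) = 6(Δ_i − Δ_(i-1)) read
  2·M_0 + 8·M_1 + 2·M_2 = 6(Δ_1 - Δ_0) = 30
Natural end conditions: M_0 = M_2 = 0.
Forward elimination and back-substitution give M_0 = 0, M_1 = 15/4, M_2 = 0.
On [1, 3], g(x) = -1 + 0·(x - 1) + 15/8·(x - 1)² - 5/16·(x - 1)³.
With (x - 1) = 1/2: g(3/2) = -73/128.

-0.5703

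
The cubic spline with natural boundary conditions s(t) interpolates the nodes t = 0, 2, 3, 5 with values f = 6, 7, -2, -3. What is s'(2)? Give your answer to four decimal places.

Let M_i = s''(x_i). Step sizes h_i = 2, 1, 2; slopes of the chords Δ_i = (y_(i+1) - y_i)/h_i = 1/2, -9, -1/2.
  2·M_0 + 6·M_1 + 1·M_2 = 6(Δ_1 - Δ_0) = -57
  1·M_1 + 6·M_2 + 2·M_3 = 6(Δ_2 - Δ_1) = 51
Natural end conditions: M_0 = M_3 = 0.
Forward elimination and back-substitution give M_0 = 0, M_1 = -393/35, M_2 = 363/35, M_3 = 0.
On [2, 3], s'(t) = b_1 + 2c_1·(t - 2) + 3d_1·(t - 2)² with b_1 = Δ_1 - h_1(2M_1 + M_2)/6 = -489/70, c_1 = M_1/2 = -393/70, d_1 = (M_2 - M_1)/(6h_1) = 18/5. So s'(2) = -489/70.

-6.9857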